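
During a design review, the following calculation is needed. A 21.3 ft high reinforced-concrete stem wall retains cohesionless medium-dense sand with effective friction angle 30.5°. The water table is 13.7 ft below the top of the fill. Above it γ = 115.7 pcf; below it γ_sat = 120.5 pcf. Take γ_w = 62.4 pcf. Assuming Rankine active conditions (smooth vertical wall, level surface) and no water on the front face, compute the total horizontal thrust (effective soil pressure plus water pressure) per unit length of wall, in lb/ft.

9830 lb/ft

K_a = tan²(45° − φ/2) = 0.3267.
γ' = 120.5 − 62.4 = 58.10 pcf. Depth below WT = 7.6 ft.
σ'_h at WT = K_a γ d_w = 517.8 psf; at base = 517.8 + K_a γ' × 7.6 = 662.0 psf.
P₁ (0–13.7 ft) = ½×517.8×13.7 = 3547. P₂ (13.7–21.3 ft) = ½(517.8+662.0)×7.6 = 4483.
P_w = ½ γ_w h₂² = 0.5×62.4×7.6² = 1802. Total = 3547+4483+1802 = 9832 lb/ft.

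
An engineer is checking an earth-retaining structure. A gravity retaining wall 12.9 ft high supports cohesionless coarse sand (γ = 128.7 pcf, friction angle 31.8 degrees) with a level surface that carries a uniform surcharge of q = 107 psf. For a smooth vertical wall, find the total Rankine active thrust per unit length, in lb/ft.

3750 lb/ft

K_a = tan²(45° − φ/2) = 0.3098.
Soil triangle: ½ K_a γ H² = 0.5×0.3098×128.7×12.9² = 3317 lb/ft.
Surcharge rectangle: K_a q H = 0.3098×107×12.9 = 427.6 lb/ft.
Total = 3317 + 427.6 = 3745 lb/ft.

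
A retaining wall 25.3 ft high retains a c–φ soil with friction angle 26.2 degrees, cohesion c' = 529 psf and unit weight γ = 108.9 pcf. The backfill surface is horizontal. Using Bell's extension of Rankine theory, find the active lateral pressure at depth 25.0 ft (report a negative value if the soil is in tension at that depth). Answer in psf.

396 psf

K_a = (1 − sin φ)/(1 + sin φ) = 0.3874.
σ_a = K_a γ z − 2c√K_a = 0.3874×108.9×25.0 − 2×529×0.6224 = 396.3 psf.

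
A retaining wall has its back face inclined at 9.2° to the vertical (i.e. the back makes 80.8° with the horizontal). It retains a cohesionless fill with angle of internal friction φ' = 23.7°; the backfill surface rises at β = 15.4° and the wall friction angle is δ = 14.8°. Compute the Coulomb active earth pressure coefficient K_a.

K_a = sin²(α+φ) / [sin²α · sin(α−δ) · (1 + √{sin(φ+δ)sin(φ−β) / (sin(α−δ)sin(α+β))})²].
With α = 80.8°, φ = 23.7°, δ = 14.8°, β = 15.4°: K_a = 0.6093.

0.609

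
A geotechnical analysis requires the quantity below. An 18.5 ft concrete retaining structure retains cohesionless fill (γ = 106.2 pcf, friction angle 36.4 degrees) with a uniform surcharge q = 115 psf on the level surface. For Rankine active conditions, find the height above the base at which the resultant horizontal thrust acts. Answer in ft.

6.49 ft

K_a = 0.2552.
Triangular part P₁ = ½K_aγH² = 4637 at H/3 = 6.167 ft; rectangular part P₂ = K_a q H = 542.9 at H/2 = 9.250 ft.
ȳ = (P₁·6.167 + P₂·9.250)/(P₁+P₂) = 6.490 ft.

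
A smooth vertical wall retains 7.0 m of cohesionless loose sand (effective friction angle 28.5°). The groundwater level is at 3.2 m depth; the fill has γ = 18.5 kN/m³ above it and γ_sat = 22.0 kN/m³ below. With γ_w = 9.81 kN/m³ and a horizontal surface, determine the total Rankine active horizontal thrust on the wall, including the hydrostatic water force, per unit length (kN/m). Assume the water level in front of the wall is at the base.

215 kN/m

K_a = tan²(45° − φ/2) = 0.3540.
γ' = 22.0 − 9.81 = 12.19 kN/m³. Depth below WT = 3.8 m.
σ'_h at WT = K_a γ d_w = 20.95 kPa; at base = 20.95 + K_a γ' × 3.8 = 37.35 kPa.
P₁ (0–3.2 m) = ½×20.95×3.2 = 33.53. P₂ (3.2–7.0 m) = ½(20.95+37.35)×3.8 = 110.8.
P_w = ½ γ_w h₂² = 0.5×9.81×3.8² = 70.83. Total = 33.53+110.8+70.83 = 215.1 kN/m.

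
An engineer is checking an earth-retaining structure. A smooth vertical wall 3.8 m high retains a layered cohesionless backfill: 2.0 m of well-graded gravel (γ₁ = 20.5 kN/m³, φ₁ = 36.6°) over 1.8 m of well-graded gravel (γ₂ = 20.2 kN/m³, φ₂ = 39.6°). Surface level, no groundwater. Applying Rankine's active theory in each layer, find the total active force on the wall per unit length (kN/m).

K_a1 = tan²(45°−36.6°/2) = 0.2530; K_a2 = tan²(45°−39.6°/2) = 0.2214.
Layer 1: σ at base = K_a1 γ₁ h₁ = 10.37 kPa; P₁ = ½×10.37×2.0 = 10.37.
Layer 2: σ_v at top = γ₁h₁ = 41.00; σ_h top = K_a2×41.00 = 9.079; σ_h base = K_a2×(41.00+20.2×1.8) = 17.13.
P₂ = ½(9.079+17.13)×1.8 = 23.59. Total P_a = 10.37+23.59 = 33.96 kN/m.

34.0 kN/m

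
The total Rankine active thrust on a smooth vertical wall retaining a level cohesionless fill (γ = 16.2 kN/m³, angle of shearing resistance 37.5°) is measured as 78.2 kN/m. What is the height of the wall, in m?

K_a = 0.2432. P_a = ½ K_a γ H² ⇒ H = √(2P_a/(K_a γ)).
H = √(2×78.2/(0.2432×16.2)) = 6.301 m.

6.30 m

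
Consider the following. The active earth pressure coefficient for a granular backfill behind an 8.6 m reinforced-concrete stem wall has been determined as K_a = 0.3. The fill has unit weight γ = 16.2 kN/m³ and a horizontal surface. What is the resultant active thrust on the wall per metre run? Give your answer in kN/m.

P = ½ K_a γ H² = 0.5 × 0.3 × 16.2 × 8.6² = 179.7 kN/m.

180 kN/m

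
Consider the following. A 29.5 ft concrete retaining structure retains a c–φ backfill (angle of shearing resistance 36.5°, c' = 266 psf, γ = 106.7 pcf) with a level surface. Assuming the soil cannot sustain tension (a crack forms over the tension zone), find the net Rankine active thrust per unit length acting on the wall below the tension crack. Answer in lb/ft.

K_a = 0.2541; √K_a = 0.5040.
Tension-crack depth z_c = 2c/(γ√K_a) = 2×266/(106.7×0.5040) = 9.892 ft.
σ_a at base = K_a γ H − 2c√K_a = 0.2541×106.7×29.5 − 2×266×0.5040 = 531.5 psf.
P_a = ½ × 531.5 × (H − z_c) = 0.5×531.5×19.61 = 5211 lb/ft.

5210 lb/ft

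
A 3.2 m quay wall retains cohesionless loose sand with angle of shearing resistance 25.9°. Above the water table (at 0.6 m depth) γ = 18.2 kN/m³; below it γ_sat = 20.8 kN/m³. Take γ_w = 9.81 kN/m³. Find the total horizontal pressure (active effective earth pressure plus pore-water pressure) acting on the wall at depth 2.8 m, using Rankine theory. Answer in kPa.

35.3 kPa

K_a = (1 − sin φ)/(1 + sin φ) = 0.3920.
γ' = 20.8 − 9.81 = 10.99 kN/m³.
Effective vertical stress at 2.8 m: σ'_v = 18.2×0.6 + 10.99×2.20 = 35.10 kPa.
σ'_h = K_a σ'_v = 0.3920 × 35.10 = 13.76 kPa; u = γ_w × 2.20 = 21.58 kPa.
Total σ_h = 13.76 + 21.58 = 35.34 kPa.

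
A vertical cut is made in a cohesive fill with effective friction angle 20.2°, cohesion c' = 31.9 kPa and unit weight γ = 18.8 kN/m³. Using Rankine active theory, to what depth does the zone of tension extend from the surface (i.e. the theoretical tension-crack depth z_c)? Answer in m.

4.86 m

K_a = tan²(45° − 20.2°/2) = 0.4867; √K_a = 0.6976.
The active pressure is zero where K_a γ z = 2c√K_a, so z_c = 2c/(γ√K_a) = 2×31.9/(18.8×0.6976) = 4.865 m.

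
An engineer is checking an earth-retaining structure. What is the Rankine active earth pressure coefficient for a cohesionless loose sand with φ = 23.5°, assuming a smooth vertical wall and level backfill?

0.430

K_a = tan²(45° − φ/2) = tan²(33.25°) = 0.4298.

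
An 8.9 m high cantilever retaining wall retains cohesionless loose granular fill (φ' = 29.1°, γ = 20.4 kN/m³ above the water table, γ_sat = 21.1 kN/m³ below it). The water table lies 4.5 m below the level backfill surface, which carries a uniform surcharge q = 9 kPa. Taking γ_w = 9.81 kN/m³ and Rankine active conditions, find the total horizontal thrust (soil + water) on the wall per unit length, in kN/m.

K_a = tan²(45° − φ/2) = 0.3456.
γ' = 21.1 − 9.81 = 11.29 kN/m³. h₂ = H − d_w = 4.4 m.
σ'_h: at surface K_a·q = 3.110; at WT K_a(q+γd_w) = 34.84; at base K_a(q+γd_w+γ'h₂) = 52.00 kPa.
P₁ = ½(3.110+34.84)×4.5 = 85.38; P₂ = ½(34.84+52.00)×4.4 = 191.0; P_w = ½γ_w h₂² = 94.96.
Total = 85.38+191.0+94.96 = 371.4 kN/m.

371 kN/m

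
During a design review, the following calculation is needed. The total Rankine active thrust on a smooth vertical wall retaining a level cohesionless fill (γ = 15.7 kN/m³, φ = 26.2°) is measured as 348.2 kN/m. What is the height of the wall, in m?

K_a = 0.3874. P_a = ½ K_a γ H² ⇒ H = √(2P_a/(K_a γ)).
H = √(2×348.2/(0.3874×15.7)) = 10.70 m.

10.7 m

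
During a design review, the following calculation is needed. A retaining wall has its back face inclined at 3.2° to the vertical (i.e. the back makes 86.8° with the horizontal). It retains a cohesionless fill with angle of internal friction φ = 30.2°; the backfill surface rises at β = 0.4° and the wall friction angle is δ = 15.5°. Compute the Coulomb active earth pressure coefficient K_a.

K_a = sin²(α+φ) / [sin²α · sin(α−δ) · (1 + √{sin(φ+δ)sin(φ−β) / (sin(α−δ)sin(α+β))})²].
With α = 86.8°, φ = 30.2°, δ = 15.5°, β = 0.4°: K_a = 0.3231.

0.323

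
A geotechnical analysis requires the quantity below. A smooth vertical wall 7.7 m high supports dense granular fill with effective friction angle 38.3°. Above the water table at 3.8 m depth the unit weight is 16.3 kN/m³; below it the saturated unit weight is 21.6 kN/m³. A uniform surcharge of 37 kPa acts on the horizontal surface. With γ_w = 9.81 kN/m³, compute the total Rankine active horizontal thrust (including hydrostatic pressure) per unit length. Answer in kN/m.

247 kN/m

K_a = tan²(45° − φ/2) = 0.2347.
γ' = 21.6 − 9.81 = 11.79 kN/m³. h₂ = H − d_w = 3.9 m.
σ'_h: at surface K_a·q = 8.685; at WT K_a(q+γd_w) = 23.22; at base K_a(q+γd_w+γ'h₂) = 34.02 kPa.
P₁ = ½(8.685+23.22)×3.8 = 60.63; P₂ = ½(23.22+34.02)×3.9 = 111.6; P_w = ½γ_w h₂² = 74.61.
Total = 60.63+111.6+74.61 = 246.9 kN/m.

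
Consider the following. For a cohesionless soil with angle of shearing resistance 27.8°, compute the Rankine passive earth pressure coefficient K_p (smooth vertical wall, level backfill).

K_p = (1 + sin φ)/(1 − sin φ) = tan²(45° + 27.8°/2) = 2.748.

2.75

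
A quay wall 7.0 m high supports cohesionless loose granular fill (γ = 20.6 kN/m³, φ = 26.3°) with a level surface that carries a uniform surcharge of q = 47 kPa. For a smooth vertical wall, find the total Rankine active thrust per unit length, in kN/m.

322 kN/m

K_a = tan²(45° − φ/2) = 0.3859.
Soil triangle: ½ K_a γ H² = 0.5×0.3859×20.6×7.0² = 194.8 kN/m.
Surcharge rectangle: K_a q H = 0.3859×47×7.0 = 127.0 kN/m.
Total = 194.8 + 127.0 = 321.8 kN/m.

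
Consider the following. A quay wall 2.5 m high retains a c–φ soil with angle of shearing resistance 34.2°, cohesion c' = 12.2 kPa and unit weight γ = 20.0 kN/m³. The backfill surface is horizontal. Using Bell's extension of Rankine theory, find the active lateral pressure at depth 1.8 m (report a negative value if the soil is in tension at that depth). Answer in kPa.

-2.83 kPa

K_a = (1 − sin φ)/(1 + sin φ) = 0.2803.
σ_a = K_a γ z − 2c√K_a = 0.2803×20.0×1.8 − 2×12.2×0.5295 = -2.827 kPa.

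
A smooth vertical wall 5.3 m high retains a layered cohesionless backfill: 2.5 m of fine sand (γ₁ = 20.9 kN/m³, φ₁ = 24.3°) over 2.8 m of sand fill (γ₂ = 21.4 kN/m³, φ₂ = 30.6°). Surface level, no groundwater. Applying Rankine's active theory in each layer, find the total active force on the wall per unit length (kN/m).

K_a1 = tan²(45°−24.3°/2) = 0.4169; K_a2 = tan²(45°−30.6°/2) = 0.3253.
Layer 1: σ at base = K_a1 γ₁ h₁ = 21.78 kPa; P₁ = ½×21.78×2.5 = 27.23.
Layer 2: σ_v at top = γ₁h₁ = 52.25; σ_h top = K_a2×52.25 = 17.00; σ_h base = K_a2×(52.25+21.4×2.8) = 36.49.
P₂ = ½(17.00+36.49)×2.8 = 74.89. Total P_a = 27.23+74.89 = 102.1 kN/m.

102 kN/m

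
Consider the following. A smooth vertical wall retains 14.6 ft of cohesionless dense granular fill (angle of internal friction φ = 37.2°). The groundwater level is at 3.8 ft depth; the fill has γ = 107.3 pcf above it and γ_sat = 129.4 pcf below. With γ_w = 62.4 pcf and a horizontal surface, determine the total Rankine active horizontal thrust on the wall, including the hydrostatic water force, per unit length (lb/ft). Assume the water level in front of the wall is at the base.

5880 lb/ft

K_a = tan²(45° − φ/2) = 0.2464.
γ' = 129.4 − 62.4 = 67.00 pcf. Depth below WT = 10.8 ft.
σ'_h at WT = K_a γ d_w = 100.5 psf; at base = 100.5 + K_a γ' × 10.8 = 278.8 psf.
P₁ (0–3.8 ft) = ½×100.5×3.8 = 190.9. P₂ (3.8–14.6 ft) = ½(100.5+278.8)×10.8 = 2048.
P_w = ½ γ_w h₂² = 0.5×62.4×10.8² = 3639. Total = 190.9+2048+3639 = 5878 lb/ft.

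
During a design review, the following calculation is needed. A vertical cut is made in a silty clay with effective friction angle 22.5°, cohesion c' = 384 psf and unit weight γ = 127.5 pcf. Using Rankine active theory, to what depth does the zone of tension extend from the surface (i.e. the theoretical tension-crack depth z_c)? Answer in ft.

9.01 ft

K_a = tan²(45° − 22.5°/2) = 0.4465; √K_a = 0.6682.
The active pressure is zero where K_a γ z = 2c√K_a, so z_c = 2c/(γ√K_a) = 2×384/(127.5×0.6682) = 9.015 ft.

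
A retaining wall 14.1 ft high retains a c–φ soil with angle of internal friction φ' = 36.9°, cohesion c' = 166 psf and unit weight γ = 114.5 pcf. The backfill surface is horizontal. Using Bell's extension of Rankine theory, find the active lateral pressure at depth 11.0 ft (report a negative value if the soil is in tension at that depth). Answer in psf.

K_a = (1 − sin φ)/(1 + sin φ) = 0.2497.
σ_a = K_a γ z − 2c√K_a = 0.2497×114.5×11.0 − 2×166×0.4997 = 148.6 psf.

149 psf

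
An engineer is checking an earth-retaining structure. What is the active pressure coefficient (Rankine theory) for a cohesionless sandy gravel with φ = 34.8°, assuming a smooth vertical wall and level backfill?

K_a = (1 − sin φ)/(1 + sin φ) = (1 − sin 34.8°)/(1 + sin 34.8°) = 0.2733.

0.273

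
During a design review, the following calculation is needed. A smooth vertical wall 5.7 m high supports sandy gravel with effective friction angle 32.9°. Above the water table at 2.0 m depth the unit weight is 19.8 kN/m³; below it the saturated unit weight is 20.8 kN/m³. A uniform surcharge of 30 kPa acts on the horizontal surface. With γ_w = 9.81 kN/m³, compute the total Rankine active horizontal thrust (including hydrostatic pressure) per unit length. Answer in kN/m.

K_a = tan²(45° − φ/2) = 0.2960.
γ' = 20.8 − 9.81 = 10.99 kN/m³. h₂ = H − d_w = 3.7 m.
σ'_h: at surface K_a·q = 8.881; at WT K_a(q+γd_w) = 20.60; at base K_a(q+γd_w+γ'h₂) = 32.64 kPa.
P₁ = ½(8.881+20.60)×2.0 = 29.48; P₂ = ½(20.60+32.64)×3.7 = 98.50; P_w = ½γ_w h₂² = 67.15.
Total = 29.48+98.50+67.15 = 195.1 kN/m.

195 kN/m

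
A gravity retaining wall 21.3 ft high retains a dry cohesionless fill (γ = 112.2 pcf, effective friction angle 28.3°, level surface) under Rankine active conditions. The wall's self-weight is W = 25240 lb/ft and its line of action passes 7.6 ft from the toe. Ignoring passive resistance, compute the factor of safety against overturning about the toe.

K_a = tan²(45° − 28.3°/2) = 0.3568.
P_a = ½K_aγH² = 0.5×0.3568×112.2×21.3² = 9081 lb/ft, acting at H/3 = 7.100 ft above the base.
Overturning moment M_o = P_a × H/3 = 9081 × 7.100 = 64470.
Resisting moment M_r = W × 7.6 = 25240 × 7.6 = 191800.
FS_overturning = M_r/M_o = 191800/64470 = 2.975.

2.98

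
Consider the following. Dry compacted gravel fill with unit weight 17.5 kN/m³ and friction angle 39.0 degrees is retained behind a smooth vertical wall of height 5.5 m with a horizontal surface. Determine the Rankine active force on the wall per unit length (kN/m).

60.2 kN/m

K_a = tan²(45° − φ/2) = 0.2275.
P_a = ½ K_a γ H² = 0.5 × 0.2275 × 17.5 × 5.5² = 60.22 kN/m.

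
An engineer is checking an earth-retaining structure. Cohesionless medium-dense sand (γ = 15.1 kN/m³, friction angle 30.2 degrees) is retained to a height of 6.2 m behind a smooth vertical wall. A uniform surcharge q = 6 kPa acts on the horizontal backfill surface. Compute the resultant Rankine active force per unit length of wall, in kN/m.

108 kN/m

K_a = tan²(45° − φ/2) = 0.3307.
Soil triangle: ½ K_a γ H² = 0.5×0.3307×15.1×6.2² = 95.96 kN/m.
Surcharge rectangle: K_a q H = 0.3307×6×6.2 = 12.30 kN/m.
Total = 95.96 + 12.30 = 108.3 kN/m.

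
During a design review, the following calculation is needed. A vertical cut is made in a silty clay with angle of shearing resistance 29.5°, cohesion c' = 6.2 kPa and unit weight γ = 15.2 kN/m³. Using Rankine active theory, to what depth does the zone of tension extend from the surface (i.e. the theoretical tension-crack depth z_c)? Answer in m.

K_a = tan²(45° − 29.5°/2) = 0.3401; √K_a = 0.5832.
The active pressure is zero where K_a γ z = 2c√K_a, so z_c = 2c/(γ√K_a) = 2×6.2/(15.2×0.5832) = 1.399 m.

1.40 m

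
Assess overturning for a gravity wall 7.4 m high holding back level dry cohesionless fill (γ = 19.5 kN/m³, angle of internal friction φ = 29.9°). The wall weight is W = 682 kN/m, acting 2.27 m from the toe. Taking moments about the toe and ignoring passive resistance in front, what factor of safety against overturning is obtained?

3.51

K_a = tan²(45° − 29.9°/2) = 0.3347.
P_a = ½K_aγH² = 0.5×0.3347×19.5×7.4² = 178.7 kN/m, acting at H/3 = 2.467 m above the base.
Overturning moment M_o = P_a × H/3 = 178.7 × 2.467 = 440.8.
Resisting moment M_r = W × 2.27 = 682 × 2.27 = 1548.
FS_overturning = M_r/M_o = 1548/440.8 = 3.512.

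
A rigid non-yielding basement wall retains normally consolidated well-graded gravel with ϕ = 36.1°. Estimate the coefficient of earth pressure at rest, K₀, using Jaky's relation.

K₀ = 1 − sin φ' = 1 − sin 36.1° = 0.4108.

0.411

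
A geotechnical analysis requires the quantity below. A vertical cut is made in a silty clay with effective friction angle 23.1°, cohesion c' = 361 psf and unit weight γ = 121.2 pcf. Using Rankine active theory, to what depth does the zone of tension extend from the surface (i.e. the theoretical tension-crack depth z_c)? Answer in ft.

9.02 ft

K_a = tan²(45° − 23.1°/2) = 0.4364; √K_a = 0.6606.
The active pressure is zero where K_a γ z = 2c√K_a, so z_c = 2c/(γ√K_a) = 2×361/(121.2×0.6606) = 9.017 ft.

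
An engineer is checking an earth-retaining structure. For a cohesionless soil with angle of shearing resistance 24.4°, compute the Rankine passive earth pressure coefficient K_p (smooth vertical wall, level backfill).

K_p = (1 + sin φ)/(1 − sin φ) = tan²(45° + 24.4°/2) = 2.408.

2.41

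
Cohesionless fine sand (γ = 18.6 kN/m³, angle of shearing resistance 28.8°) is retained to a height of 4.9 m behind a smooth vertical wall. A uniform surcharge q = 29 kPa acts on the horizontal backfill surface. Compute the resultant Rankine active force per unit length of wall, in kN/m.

128 kN/m

K_a = tan²(45° − φ/2) = 0.3498.
Soil triangle: ½ K_a γ H² = 0.5×0.3498×18.6×4.9² = 78.10 kN/m.
Surcharge rectangle: K_a q H = 0.3498×29×4.9 = 49.70 kN/m.
Total = 78.10 + 49.70 = 127.8 kN/m.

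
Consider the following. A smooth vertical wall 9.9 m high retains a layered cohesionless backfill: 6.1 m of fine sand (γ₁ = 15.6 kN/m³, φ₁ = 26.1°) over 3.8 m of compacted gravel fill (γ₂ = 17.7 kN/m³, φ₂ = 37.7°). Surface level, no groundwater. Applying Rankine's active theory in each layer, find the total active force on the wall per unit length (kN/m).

K_a1 = tan²(45°−26.1°/2) = 0.3889; K_a2 = tan²(45°−37.7°/2) = 0.2411.
Layer 1: σ at base = K_a1 γ₁ h₁ = 37.01 kPa; P₁ = ½×37.01×6.1 = 112.9.
Layer 2: σ_v at top = γ₁h₁ = 95.16; σ_h top = K_a2×95.16 = 22.94; σ_h base = K_a2×(95.16+17.7×3.8) = 39.15.
P₂ = ½(22.94+39.15)×3.8 = 118.0. Total P_a = 112.9+118.0 = 230.9 kN/m.

231 kN/m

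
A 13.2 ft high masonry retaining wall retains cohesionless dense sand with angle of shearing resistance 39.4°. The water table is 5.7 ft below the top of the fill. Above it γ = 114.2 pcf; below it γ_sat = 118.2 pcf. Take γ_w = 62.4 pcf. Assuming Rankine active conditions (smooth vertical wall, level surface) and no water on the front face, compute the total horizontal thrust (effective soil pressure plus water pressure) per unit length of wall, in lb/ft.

K_a = tan²(45° − φ/2) = 0.2234.
γ' = 118.2 − 62.4 = 55.80 pcf. Depth below WT = 7.5 ft.
σ'_h at WT = K_a γ d_w = 145.4 psf; at base = 145.4 + K_a γ' × 7.5 = 239.0 psf.
P₁ (0–5.7 ft) = ½×145.4×5.7 = 414.5. P₂ (5.7–13.2 ft) = ½(145.4+239.0)×7.5 = 1442.
P_w = ½ γ_w h₂² = 0.5×62.4×7.5² = 1755. Total = 414.5+1442+1755 = 3611 lb/ft.

3610 lb/ft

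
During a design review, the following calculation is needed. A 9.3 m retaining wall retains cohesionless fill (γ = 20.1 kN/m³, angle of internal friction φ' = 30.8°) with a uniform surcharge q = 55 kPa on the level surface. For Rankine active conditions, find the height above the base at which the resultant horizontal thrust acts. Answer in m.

K_a = 0.3227.
Triangular part P₁ = ½K_aγH² = 280.5 at H/3 = 3.100 m; rectangular part P₂ = K_a q H = 165.1 at H/2 = 4.650 m.
ȳ = (P₁·3.100 + P₂·4.650)/(P₁+P₂) = 3.674 m.

3.67 m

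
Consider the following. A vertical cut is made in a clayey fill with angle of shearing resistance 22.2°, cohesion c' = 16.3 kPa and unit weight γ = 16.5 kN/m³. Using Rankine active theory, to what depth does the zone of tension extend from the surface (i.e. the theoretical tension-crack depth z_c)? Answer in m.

2.94 m

K_a = tan²(45° − 22.2°/2) = 0.4515; √K_a = 0.6720.
The active pressure is zero where K_a γ z = 2c√K_a, so z_c = 2c/(γ√K_a) = 2×16.3/(16.5×0.6720) = 2.940 m.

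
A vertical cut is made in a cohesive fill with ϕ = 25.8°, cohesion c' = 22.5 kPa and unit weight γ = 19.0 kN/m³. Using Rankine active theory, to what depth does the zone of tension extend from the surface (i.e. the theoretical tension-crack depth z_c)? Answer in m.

3.78 m

K_a = tan²(45° − 25.8°/2) = 0.3935; √K_a = 0.6273.
The active pressure is zero where K_a γ z = 2c√K_a, so z_c = 2c/(γ√K_a) = 2×22.5/(19.0×0.6273) = 3.776 m.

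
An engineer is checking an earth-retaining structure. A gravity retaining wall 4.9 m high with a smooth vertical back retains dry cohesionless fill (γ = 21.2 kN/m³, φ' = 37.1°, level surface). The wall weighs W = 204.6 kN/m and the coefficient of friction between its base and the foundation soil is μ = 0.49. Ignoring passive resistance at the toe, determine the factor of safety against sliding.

K_a = tan²(45° − 37.1°/2) = 0.2475.
P_a = ½K_aγH² = 0.5×0.2475×21.2×4.9² = 62.99 kN/m, acting at H/3 = 1.633 m above the base.
FS_sliding = μW / P_a = 0.49×204.6 / 62.99 = 1.592.

1.59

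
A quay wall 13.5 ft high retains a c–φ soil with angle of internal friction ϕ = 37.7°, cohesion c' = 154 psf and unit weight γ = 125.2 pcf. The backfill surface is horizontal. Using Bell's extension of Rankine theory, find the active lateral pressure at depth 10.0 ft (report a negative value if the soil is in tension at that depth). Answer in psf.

K_a = (1 − sin φ)/(1 + sin φ) = 0.2411.
σ_a = K_a γ z − 2c√K_a = 0.2411×125.2×10.0 − 2×154×0.4910 = 150.6 psf.

151 psf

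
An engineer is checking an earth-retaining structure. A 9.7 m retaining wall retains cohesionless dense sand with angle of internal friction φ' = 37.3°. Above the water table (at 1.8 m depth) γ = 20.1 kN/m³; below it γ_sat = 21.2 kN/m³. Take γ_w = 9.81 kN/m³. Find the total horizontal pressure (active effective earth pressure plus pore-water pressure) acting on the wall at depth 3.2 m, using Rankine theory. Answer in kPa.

26.5 kPa

K_a = (1 − sin φ)/(1 + sin φ) = 0.2453.
γ' = 21.2 − 9.81 = 11.39 kN/m³.
Effective vertical stress at 3.2 m: σ'_v = 20.1×1.8 + 11.39×1.40 = 52.13 kPa.
σ'_h = K_a σ'_v = 0.2453 × 52.13 = 12.79 kPa; u = γ_w × 1.40 = 13.73 kPa.
Total σ_h = 12.79 + 13.73 = 26.52 kPa.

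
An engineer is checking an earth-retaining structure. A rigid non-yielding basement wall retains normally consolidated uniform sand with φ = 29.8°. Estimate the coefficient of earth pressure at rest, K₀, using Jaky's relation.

K₀ = 1 − sin φ' = 1 − sin 29.8° = 0.5030.

0.503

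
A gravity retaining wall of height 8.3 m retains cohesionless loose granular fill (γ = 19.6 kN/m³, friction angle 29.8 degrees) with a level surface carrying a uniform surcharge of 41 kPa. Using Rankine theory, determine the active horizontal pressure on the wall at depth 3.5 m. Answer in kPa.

K_a = (1 − sin φ)/(1 + sin φ) = 0.3360.
σ_v = γz + q = 19.6 × 3.5 + 41 = 109.6 kPa.
σ_h = K_a σ_v = 0.3360 × 109.6 = 36.83 kPa.

36.8 kPa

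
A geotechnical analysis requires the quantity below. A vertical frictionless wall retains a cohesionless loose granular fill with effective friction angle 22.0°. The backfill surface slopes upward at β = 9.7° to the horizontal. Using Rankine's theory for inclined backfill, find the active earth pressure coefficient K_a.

0.486

K_a = cos β · (cos β − √(cos²β − cos²φ)) / (cos β + √(cos²β − cos²φ)).
cos β = 0.9857, cos φ = 0.9272, √(cos²β − cos²φ) = 0.3346.
K_a = 0.9857 × (0.9857 − 0.3346)/(0.9857 + 0.3346) = 0.4861.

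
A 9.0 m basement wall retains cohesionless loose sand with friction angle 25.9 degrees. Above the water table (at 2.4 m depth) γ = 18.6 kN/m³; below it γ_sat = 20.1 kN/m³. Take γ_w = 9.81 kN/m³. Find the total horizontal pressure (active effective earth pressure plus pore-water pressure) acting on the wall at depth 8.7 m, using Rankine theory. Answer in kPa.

105 kPa

K_a = (1 − sin φ)/(1 + sin φ) = 0.3920.
γ' = 20.1 − 9.81 = 10.29 kN/m³.
Effective vertical stress at 8.7 m: σ'_v = 18.6×2.4 + 10.29×6.30 = 109.5 kPa.
σ'_h = K_a σ'_v = 0.3920 × 109.5 = 42.91 kPa; u = γ_w × 6.30 = 61.80 kPa.
Total σ_h = 42.91 + 61.80 = 104.7 kPa.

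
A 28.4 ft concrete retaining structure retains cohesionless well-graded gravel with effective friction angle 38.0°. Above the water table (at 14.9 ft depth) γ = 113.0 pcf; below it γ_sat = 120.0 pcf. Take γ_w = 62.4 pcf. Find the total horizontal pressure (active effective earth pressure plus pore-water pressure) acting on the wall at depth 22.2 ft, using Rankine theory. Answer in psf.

K_a = (1 − sin φ)/(1 + sin φ) = 0.2379.
γ' = 120.0 − 62.4 = 57.60 pcf.
Effective vertical stress at 22.2 ft: σ'_v = 113.0×14.9 + 57.60×7.30 = 2104 psf.
σ'_h = K_a σ'_v = 0.2379 × 2104 = 500.5 psf; u = γ_w × 7.30 = 455.5 psf.
Total σ_h = 500.5 + 455.5 = 956.1 psf.

956 psf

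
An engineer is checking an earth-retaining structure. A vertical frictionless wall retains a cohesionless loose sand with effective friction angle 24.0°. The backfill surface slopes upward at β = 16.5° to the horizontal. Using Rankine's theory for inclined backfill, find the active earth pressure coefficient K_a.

0.512

K_a = cos β · (cos β − √(cos²β − cos²φ)) / (cos β + √(cos²β − cos²φ)).
cos β = 0.9588, cos φ = 0.9135, √(cos²β − cos²φ) = 0.2912.
K_a = 0.9588 × (0.9588 − 0.2912)/(0.9588 + 0.2912) = 0.5121.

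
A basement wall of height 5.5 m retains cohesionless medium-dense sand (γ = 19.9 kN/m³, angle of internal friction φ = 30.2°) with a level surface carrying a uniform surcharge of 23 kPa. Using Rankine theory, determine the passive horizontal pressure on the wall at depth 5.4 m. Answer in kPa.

K_p = (1 + sin φ)/(1 − sin φ) = 3.024.
σ_v = γz + q = 19.9 × 5.4 + 23 = 130.5 kPa.
σ_h = K_p σ_v = 3.024 × 130.5 = 394.6 kPa.

395 kPa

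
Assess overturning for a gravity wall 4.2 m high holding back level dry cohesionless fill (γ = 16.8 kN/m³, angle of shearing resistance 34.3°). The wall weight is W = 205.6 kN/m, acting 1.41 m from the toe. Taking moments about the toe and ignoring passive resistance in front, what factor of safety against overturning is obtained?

K_a = tan²(45° − 34.3°/2) = 0.2792.
P_a = ½K_aγH² = 0.5×0.2792×16.8×4.2² = 41.36 kN/m, acting at H/3 = 1.400 m above the base.
Overturning moment M_o = P_a × H/3 = 41.36 × 1.400 = 57.91.
Resisting moment M_r = W × 1.41 = 205.6 × 1.41 = 289.9.
FS_overturning = M_r/M_o = 289.9/57.91 = 5.006.

5.01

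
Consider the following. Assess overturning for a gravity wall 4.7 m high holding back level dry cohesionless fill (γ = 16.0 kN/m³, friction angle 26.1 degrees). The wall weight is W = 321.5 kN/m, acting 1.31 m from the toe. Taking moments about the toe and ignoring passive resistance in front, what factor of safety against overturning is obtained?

3.91

K_a = tan²(45° − 26.1°/2) = 0.3889.
P_a = ½K_aγH² = 0.5×0.3889×16.0×4.7² = 68.73 kN/m, acting at H/3 = 1.567 m above the base.
Overturning moment M_o = P_a × H/3 = 68.73 × 1.567 = 107.7.
Resisting moment M_r = W × 1.31 = 321.5 × 1.31 = 421.2.
FS_overturning = M_r/M_o = 421.2/107.7 = 3.911.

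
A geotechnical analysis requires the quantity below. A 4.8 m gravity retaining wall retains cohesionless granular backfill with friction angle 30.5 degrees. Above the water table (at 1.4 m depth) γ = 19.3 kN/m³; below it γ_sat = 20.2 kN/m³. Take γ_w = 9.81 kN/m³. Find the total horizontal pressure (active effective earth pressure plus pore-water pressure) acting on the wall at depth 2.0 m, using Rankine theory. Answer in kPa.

K_a = (1 − sin φ)/(1 + sin φ) = 0.3267.
γ' = 20.2 − 9.81 = 10.39 kN/m³.
Effective vertical stress at 2.0 m: σ'_v = 19.3×1.4 + 10.39×0.600 = 33.25 kPa.
σ'_h = K_a σ'_v = 0.3267 × 33.25 = 10.86 kPa; u = γ_w × 0.600 = 5.886 kPa.
Total σ_h = 10.86 + 5.886 = 16.75 kPa.

16.7 kPa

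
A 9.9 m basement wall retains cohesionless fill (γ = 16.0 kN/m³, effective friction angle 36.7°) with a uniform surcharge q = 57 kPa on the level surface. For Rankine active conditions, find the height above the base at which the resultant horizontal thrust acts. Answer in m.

3.99 m

K_a = 0.2519.
Triangular part P₁ = ½K_aγH² = 197.5 at H/3 = 3.300 m; rectangular part P₂ = K_a q H = 142.1 at H/2 = 4.950 m.
ȳ = (P₁·3.300 + P₂·4.950)/(P₁+P₂) = 3.991 m.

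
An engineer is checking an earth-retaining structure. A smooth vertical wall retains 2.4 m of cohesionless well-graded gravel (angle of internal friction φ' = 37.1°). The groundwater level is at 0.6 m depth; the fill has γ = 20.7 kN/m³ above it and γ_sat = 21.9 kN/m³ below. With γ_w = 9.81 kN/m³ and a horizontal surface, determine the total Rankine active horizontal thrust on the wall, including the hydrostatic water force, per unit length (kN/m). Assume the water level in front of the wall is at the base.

K_a = tan²(45° − φ/2) = 0.2475.
γ' = 21.9 − 9.81 = 12.09 kN/m³. Depth below WT = 1.8 m.
σ'_h at WT = K_a γ d_w = 3.074 kPa; at base = 3.074 + K_a γ' × 1.8 = 8.460 kPa.
P₁ (0–0.6 m) = ½×3.074×0.6 = 0.9222. P₂ (0.6–2.4 m) = ½(3.074+8.460)×1.8 = 10.38.
P_w = ½ γ_w h₂² = 0.5×9.81×1.8² = 15.89. Total = 0.9222+10.38+15.89 = 27.19 kN/m.

27.2 kN/m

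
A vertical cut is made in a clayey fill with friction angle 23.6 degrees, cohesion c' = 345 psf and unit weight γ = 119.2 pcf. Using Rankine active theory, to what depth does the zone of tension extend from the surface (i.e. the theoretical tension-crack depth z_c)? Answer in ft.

8.85 ft

K_a = tan²(45° − 23.6°/2) = 0.4282; √K_a = 0.6544.
The active pressure is zero where K_a γ z = 2c√K_a, so z_c = 2c/(γ√K_a) = 2×345/(119.2×0.6544) = 8.846 ft.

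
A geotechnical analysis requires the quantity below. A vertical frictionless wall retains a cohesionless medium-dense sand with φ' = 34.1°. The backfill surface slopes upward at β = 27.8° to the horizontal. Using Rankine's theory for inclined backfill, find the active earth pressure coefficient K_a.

0.424

K_a = cos β · (cos β − √(cos²β − cos²φ)) / (cos β + √(cos²β − cos²φ)).
cos β = 0.8846, cos φ = 0.8281, √(cos²β − cos²φ) = 0.3111.
K_a = 0.8846 × (0.8846 − 0.3111)/(0.8846 + 0.3111) = 0.4242.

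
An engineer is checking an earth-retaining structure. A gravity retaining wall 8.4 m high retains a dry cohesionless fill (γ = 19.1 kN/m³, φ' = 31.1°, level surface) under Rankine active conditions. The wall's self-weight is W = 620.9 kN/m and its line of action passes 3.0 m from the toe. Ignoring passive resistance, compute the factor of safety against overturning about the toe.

K_a = tan²(45° − 31.1°/2) = 0.3188.
P_a = ½K_aγH² = 0.5×0.3188×19.1×8.4² = 214.8 kN/m, acting at H/3 = 2.800 m above the base.
Overturning moment M_o = P_a × H/3 = 214.8 × 2.800 = 601.5.
Resisting moment M_r = W × 3.0 = 620.9 × 3.0 = 1863.
FS_overturning = M_r/M_o = 1863/601.5 = 3.097.

3.10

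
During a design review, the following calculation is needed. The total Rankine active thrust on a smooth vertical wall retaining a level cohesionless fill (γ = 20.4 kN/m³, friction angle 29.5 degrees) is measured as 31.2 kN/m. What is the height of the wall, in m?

3.00 m

K_a = 0.3401. P_a = ½ K_a γ H² ⇒ H = √(2P_a/(K_a γ)).
H = √(2×31.2/(0.3401×20.4)) = 2.999 m.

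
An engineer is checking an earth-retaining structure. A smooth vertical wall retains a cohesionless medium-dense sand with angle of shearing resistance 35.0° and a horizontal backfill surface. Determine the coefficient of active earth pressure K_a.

K_a = tan²(45° − φ/2) = tan²(27.50°) = 0.2710.

0.271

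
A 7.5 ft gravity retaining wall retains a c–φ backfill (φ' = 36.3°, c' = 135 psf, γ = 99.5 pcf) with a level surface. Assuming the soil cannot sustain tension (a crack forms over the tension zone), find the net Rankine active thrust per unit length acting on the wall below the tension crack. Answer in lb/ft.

58.4 lb/ft

K_a = 0.2563; √K_a = 0.5062.
Tension-crack depth z_c = 2c/(γ√K_a) = 2×135/(99.5×0.5062) = 5.360 ft.
σ_a at base = K_a γ H − 2c√K_a = 0.2563×99.5×7.5 − 2×135×0.5062 = 54.56 psf.
P_a = ½ × 54.56 × (H − z_c) = 0.5×54.56×2.140 = 58.37 lb/ft.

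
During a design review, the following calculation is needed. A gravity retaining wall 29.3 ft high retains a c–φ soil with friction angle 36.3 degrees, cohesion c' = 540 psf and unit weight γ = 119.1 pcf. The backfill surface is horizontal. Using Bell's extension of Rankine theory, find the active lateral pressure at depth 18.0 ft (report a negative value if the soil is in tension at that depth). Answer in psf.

2.66 psf

K_a = (1 − sin φ)/(1 + sin φ) = 0.2563.
σ_a = K_a γ z − 2c√K_a = 0.2563×119.1×18.0 − 2×540×0.5062 = 2.663 psf.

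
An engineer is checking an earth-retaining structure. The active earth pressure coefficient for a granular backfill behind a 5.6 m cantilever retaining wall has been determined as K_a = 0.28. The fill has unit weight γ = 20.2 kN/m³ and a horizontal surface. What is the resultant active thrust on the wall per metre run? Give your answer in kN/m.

P = ½ K_a γ H² = 0.5 × 0.28 × 20.2 × 5.6² = 88.69 kN/m.

88.7 kN/m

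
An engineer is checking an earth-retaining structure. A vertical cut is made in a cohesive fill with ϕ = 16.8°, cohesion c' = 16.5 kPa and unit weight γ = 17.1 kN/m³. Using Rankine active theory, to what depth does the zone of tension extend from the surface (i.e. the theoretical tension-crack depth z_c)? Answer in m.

2.60 m

K_a = tan²(45° − 16.8°/2) = 0.5516; √K_a = 0.7427.
The active pressure is zero where K_a γ z = 2c√K_a, so z_c = 2c/(γ√K_a) = 2×16.5/(17.1×0.7427) = 2.599 m.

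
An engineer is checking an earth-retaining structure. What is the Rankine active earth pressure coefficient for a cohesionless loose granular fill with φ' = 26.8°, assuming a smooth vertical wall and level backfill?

0.378

K_a = (1 − sin φ)/(1 + sin φ) = (1 − sin 26.8°)/(1 + sin 26.8°) = 0.3785.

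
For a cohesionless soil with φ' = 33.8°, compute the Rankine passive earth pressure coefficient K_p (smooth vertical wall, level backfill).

3.51

K_p = (1 + sin φ)/(1 − sin φ) = tan²(45° + 33.8°/2) = 3.508.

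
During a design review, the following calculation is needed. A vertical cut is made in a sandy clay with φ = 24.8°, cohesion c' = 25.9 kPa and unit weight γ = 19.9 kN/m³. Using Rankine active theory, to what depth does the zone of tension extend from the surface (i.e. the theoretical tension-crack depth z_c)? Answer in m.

K_a = tan²(45° − 24.8°/2) = 0.4090; √K_a = 0.6395.
The active pressure is zero where K_a γ z = 2c√K_a, so z_c = 2c/(γ√K_a) = 2×25.9/(19.9×0.6395) = 4.070 m.

4.07 m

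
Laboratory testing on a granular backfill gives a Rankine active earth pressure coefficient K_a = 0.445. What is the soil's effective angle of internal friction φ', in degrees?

22.6°

K_a = tan²(45° − φ/2) ⇒ 45° − φ/2 = arctan(√0.445) = 33.71°.
φ = 2(45° − 33.71°) = 22.59°.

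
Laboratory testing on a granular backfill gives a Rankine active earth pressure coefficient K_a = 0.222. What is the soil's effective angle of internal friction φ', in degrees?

39.5°

K_a = tan²(45° − φ/2) ⇒ 45° − φ/2 = arctan(√0.222) = 25.23°.
φ = 2(45° − 25.23°) = 39.54°.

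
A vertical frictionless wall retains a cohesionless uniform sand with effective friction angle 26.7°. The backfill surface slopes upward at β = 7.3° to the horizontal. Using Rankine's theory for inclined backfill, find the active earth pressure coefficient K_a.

0.391

K_a = cos β · (cos β − √(cos²β − cos²φ)) / (cos β + √(cos²β − cos²φ)).
cos β = 0.9919, cos φ = 0.8934, √(cos²β − cos²φ) = 0.4310.
K_a = 0.9919 × (0.9919 − 0.4310)/(0.9919 + 0.4310) = 0.3910.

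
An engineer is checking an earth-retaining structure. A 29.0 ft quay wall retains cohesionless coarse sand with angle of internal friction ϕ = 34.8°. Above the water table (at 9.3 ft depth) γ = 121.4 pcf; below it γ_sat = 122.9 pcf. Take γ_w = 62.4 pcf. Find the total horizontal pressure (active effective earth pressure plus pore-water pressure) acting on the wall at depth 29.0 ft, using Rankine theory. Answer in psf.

1860 psf

K_a = (1 − sin φ)/(1 + sin φ) = 0.2733.
γ' = 122.9 − 62.4 = 60.50 pcf.
Effective vertical stress at 29.0 ft: σ'_v = 121.4×9.3 + 60.50×19.7 = 2321 psf.
σ'_h = K_a σ'_v = 0.2733 × 2321 = 634.3 psf; u = γ_w × 19.7 = 1229 psf.
Total σ_h = 634.3 + 1229 = 1864 psf.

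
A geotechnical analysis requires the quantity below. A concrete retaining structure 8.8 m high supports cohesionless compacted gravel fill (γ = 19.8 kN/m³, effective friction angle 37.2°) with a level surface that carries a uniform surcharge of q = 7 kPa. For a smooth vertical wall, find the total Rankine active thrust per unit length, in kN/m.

K_a = tan²(45° − φ/2) = 0.2464.
Soil triangle: ½ K_a γ H² = 0.5×0.2464×19.8×8.8² = 188.9 kN/m.
Surcharge rectangle: K_a q H = 0.2464×7×8.8 = 15.18 kN/m.
Total = 188.9 + 15.18 = 204.1 kN/m.

204 kN/m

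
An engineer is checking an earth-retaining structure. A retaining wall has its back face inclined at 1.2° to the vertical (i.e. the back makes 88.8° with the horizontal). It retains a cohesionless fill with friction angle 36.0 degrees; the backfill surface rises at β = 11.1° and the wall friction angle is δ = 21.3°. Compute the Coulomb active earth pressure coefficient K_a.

K_a = sin²(α+φ) / [sin²α · sin(α−δ) · (1 + √{sin(φ+δ)sin(φ−β) / (sin(α−δ)sin(α+β))})²].
With α = 88.8°, φ = 36.0°, δ = 21.3°, β = 11.1°: K_a = 0.2769.

0.277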